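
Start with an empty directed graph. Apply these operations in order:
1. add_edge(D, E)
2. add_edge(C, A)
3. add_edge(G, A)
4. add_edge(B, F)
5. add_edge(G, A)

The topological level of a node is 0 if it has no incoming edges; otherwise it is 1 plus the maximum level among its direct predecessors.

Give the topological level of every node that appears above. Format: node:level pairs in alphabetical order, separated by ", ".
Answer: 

Op 1: add_edge(D, E). Edges now: 1
Op 2: add_edge(C, A). Edges now: 2
Op 3: add_edge(G, A). Edges now: 3
Op 4: add_edge(B, F). Edges now: 4
Op 5: add_edge(G, A) (duplicate, no change). Edges now: 4
Compute levels (Kahn BFS):
  sources (in-degree 0): B, C, D, G
  process B: level=0
    B->F: in-degree(F)=0, level(F)=1, enqueue
  process C: level=0
    C->A: in-degree(A)=1, level(A)>=1
  process D: level=0
    D->E: in-degree(E)=0, level(E)=1, enqueue
  process G: level=0
    G->A: in-degree(A)=0, level(A)=1, enqueue
  process F: level=1
  process E: level=1
  process A: level=1
All levels: A:1, B:0, C:0, D:0, E:1, F:1, G:0

Answer: A:1, B:0, C:0, D:0, E:1, F:1, G:0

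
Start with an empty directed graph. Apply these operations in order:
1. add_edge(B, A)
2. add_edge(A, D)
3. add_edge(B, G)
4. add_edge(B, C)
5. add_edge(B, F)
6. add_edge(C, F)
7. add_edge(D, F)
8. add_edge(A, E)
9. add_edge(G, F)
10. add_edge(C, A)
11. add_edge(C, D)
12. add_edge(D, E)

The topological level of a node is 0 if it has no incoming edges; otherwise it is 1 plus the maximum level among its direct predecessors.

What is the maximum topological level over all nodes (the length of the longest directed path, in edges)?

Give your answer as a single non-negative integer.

Answer: 4

Derivation:
Op 1: add_edge(B, A). Edges now: 1
Op 2: add_edge(A, D). Edges now: 2
Op 3: add_edge(B, G). Edges now: 3
Op 4: add_edge(B, C). Edges now: 4
Op 5: add_edge(B, F). Edges now: 5
Op 6: add_edge(C, F). Edges now: 6
Op 7: add_edge(D, F). Edges now: 7
Op 8: add_edge(A, E). Edges now: 8
Op 9: add_edge(G, F). Edges now: 9
Op 10: add_edge(C, A). Edges now: 10
Op 11: add_edge(C, D). Edges now: 11
Op 12: add_edge(D, E). Edges now: 12
Compute levels (Kahn BFS):
  sources (in-degree 0): B
  process B: level=0
    B->A: in-degree(A)=1, level(A)>=1
    B->C: in-degree(C)=0, level(C)=1, enqueue
    B->F: in-degree(F)=3, level(F)>=1
    B->G: in-degree(G)=0, level(G)=1, enqueue
  process C: level=1
    C->A: in-degree(A)=0, level(A)=2, enqueue
    C->D: in-degree(D)=1, level(D)>=2
    C->F: in-degree(F)=2, level(F)>=2
  process G: level=1
    G->F: in-degree(F)=1, level(F)>=2
  process A: level=2
    A->D: in-degree(D)=0, level(D)=3, enqueue
    A->E: in-degree(E)=1, level(E)>=3
  process D: level=3
    D->E: in-degree(E)=0, level(E)=4, enqueue
    D->F: in-degree(F)=0, level(F)=4, enqueue
  process E: level=4
  process F: level=4
All levels: A:2, B:0, C:1, D:3, E:4, F:4, G:1
max level = 4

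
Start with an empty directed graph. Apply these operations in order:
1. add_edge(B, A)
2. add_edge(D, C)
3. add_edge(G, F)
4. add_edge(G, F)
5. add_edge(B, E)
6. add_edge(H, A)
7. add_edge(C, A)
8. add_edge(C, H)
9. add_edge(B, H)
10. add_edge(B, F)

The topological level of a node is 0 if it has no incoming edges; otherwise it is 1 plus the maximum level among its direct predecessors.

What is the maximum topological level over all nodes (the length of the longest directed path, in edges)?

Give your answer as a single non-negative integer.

Op 1: add_edge(B, A). Edges now: 1
Op 2: add_edge(D, C). Edges now: 2
Op 3: add_edge(G, F). Edges now: 3
Op 4: add_edge(G, F) (duplicate, no change). Edges now: 3
Op 5: add_edge(B, E). Edges now: 4
Op 6: add_edge(H, A). Edges now: 5
Op 7: add_edge(C, A). Edges now: 6
Op 8: add_edge(C, H). Edges now: 7
Op 9: add_edge(B, H). Edges now: 8
Op 10: add_edge(B, F). Edges now: 9
Compute levels (Kahn BFS):
  sources (in-degree 0): B, D, G
  process B: level=0
    B->A: in-degree(A)=2, level(A)>=1
    B->E: in-degree(E)=0, level(E)=1, enqueue
    B->F: in-degree(F)=1, level(F)>=1
    B->H: in-degree(H)=1, level(H)>=1
  process D: level=0
    D->C: in-degree(C)=0, level(C)=1, enqueue
  process G: level=0
    G->F: in-degree(F)=0, level(F)=1, enqueue
  process E: level=1
  process C: level=1
    C->A: in-degree(A)=1, level(A)>=2
    C->H: in-degree(H)=0, level(H)=2, enqueue
  process F: level=1
  process H: level=2
    H->A: in-degree(A)=0, level(A)=3, enqueue
  process A: level=3
All levels: A:3, B:0, C:1, D:0, E:1, F:1, G:0, H:2
max level = 3

Answer: 3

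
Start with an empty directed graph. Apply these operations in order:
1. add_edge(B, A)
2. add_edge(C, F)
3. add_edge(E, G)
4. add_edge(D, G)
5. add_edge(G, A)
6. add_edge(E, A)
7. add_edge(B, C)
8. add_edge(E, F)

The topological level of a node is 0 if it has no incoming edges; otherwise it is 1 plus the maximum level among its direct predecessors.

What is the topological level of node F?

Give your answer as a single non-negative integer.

Op 1: add_edge(B, A). Edges now: 1
Op 2: add_edge(C, F). Edges now: 2
Op 3: add_edge(E, G). Edges now: 3
Op 4: add_edge(D, G). Edges now: 4
Op 5: add_edge(G, A). Edges now: 5
Op 6: add_edge(E, A). Edges now: 6
Op 7: add_edge(B, C). Edges now: 7
Op 8: add_edge(E, F). Edges now: 8
Compute levels (Kahn BFS):
  sources (in-degree 0): B, D, E
  process B: level=0
    B->A: in-degree(A)=2, level(A)>=1
    B->C: in-degree(C)=0, level(C)=1, enqueue
  process D: level=0
    D->G: in-degree(G)=1, level(G)>=1
  process E: level=0
    E->A: in-degree(A)=1, level(A)>=1
    E->F: in-degree(F)=1, level(F)>=1
    E->G: in-degree(G)=0, level(G)=1, enqueue
  process C: level=1
    C->F: in-degree(F)=0, level(F)=2, enqueue
  process G: level=1
    G->A: in-degree(A)=0, level(A)=2, enqueue
  process F: level=2
  process A: level=2
All levels: A:2, B:0, C:1, D:0, E:0, F:2, G:1
level(F) = 2

Answer: 2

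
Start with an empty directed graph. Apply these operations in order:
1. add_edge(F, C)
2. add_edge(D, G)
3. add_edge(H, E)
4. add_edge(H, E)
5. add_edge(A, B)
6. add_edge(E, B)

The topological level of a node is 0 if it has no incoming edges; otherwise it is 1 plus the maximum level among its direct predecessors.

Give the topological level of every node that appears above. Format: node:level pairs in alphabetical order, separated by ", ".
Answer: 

Op 1: add_edge(F, C). Edges now: 1
Op 2: add_edge(D, G). Edges now: 2
Op 3: add_edge(H, E). Edges now: 3
Op 4: add_edge(H, E) (duplicate, no change). Edges now: 3
Op 5: add_edge(A, B). Edges now: 4
Op 6: add_edge(E, B). Edges now: 5
Compute levels (Kahn BFS):
  sources (in-degree 0): A, D, F, H
  process A: level=0
    A->B: in-degree(B)=1, level(B)>=1
  process D: level=0
    D->G: in-degree(G)=0, level(G)=1, enqueue
  process F: level=0
    F->C: in-degree(C)=0, level(C)=1, enqueue
  process H: level=0
    H->E: in-degree(E)=0, level(E)=1, enqueue
  process G: level=1
  process C: level=1
  process E: level=1
    E->B: in-degree(B)=0, level(B)=2, enqueue
  process B: level=2
All levels: A:0, B:2, C:1, D:0, E:1, F:0, G:1, H:0

Answer: A:0, B:2, C:1, D:0, E:1, F:0, G:1, H:0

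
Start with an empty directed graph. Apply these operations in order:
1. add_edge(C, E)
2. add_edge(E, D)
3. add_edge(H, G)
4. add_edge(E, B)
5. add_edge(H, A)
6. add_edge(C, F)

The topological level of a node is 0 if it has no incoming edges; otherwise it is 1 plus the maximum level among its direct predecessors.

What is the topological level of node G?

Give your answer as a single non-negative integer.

Op 1: add_edge(C, E). Edges now: 1
Op 2: add_edge(E, D). Edges now: 2
Op 3: add_edge(H, G). Edges now: 3
Op 4: add_edge(E, B). Edges now: 4
Op 5: add_edge(H, A). Edges now: 5
Op 6: add_edge(C, F). Edges now: 6
Compute levels (Kahn BFS):
  sources (in-degree 0): C, H
  process C: level=0
    C->E: in-degree(E)=0, level(E)=1, enqueue
    C->F: in-degree(F)=0, level(F)=1, enqueue
  process H: level=0
    H->A: in-degree(A)=0, level(A)=1, enqueue
    H->G: in-degree(G)=0, level(G)=1, enqueue
  process E: level=1
    E->B: in-degree(B)=0, level(B)=2, enqueue
    E->D: in-degree(D)=0, level(D)=2, enqueue
  process F: level=1
  process A: level=1
  process G: level=1
  process B: level=2
  process D: level=2
All levels: A:1, B:2, C:0, D:2, E:1, F:1, G:1, H:0
level(G) = 1

Answer: 1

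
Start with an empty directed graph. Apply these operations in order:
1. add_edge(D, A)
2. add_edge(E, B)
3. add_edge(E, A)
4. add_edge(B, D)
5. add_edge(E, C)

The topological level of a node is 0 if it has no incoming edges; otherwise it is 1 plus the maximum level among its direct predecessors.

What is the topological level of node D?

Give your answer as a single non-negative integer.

Op 1: add_edge(D, A). Edges now: 1
Op 2: add_edge(E, B). Edges now: 2
Op 3: add_edge(E, A). Edges now: 3
Op 4: add_edge(B, D). Edges now: 4
Op 5: add_edge(E, C). Edges now: 5
Compute levels (Kahn BFS):
  sources (in-degree 0): E
  process E: level=0
    E->A: in-degree(A)=1, level(A)>=1
    E->B: in-degree(B)=0, level(B)=1, enqueue
    E->C: in-degree(C)=0, level(C)=1, enqueue
  process B: level=1
    B->D: in-degree(D)=0, level(D)=2, enqueue
  process C: level=1
  process D: level=2
    D->A: in-degree(A)=0, level(A)=3, enqueue
  process A: level=3
All levels: A:3, B:1, C:1, D:2, E:0
level(D) = 2

Answer: 2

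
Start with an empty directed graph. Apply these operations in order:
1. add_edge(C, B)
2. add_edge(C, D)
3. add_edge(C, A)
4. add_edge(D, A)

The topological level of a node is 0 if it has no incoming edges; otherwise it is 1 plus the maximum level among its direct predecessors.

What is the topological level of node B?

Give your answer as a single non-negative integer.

Op 1: add_edge(C, B). Edges now: 1
Op 2: add_edge(C, D). Edges now: 2
Op 3: add_edge(C, A). Edges now: 3
Op 4: add_edge(D, A). Edges now: 4
Compute levels (Kahn BFS):
  sources (in-degree 0): C
  process C: level=0
    C->A: in-degree(A)=1, level(A)>=1
    C->B: in-degree(B)=0, level(B)=1, enqueue
    C->D: in-degree(D)=0, level(D)=1, enqueue
  process B: level=1
  process D: level=1
    D->A: in-degree(A)=0, level(A)=2, enqueue
  process A: level=2
All levels: A:2, B:1, C:0, D:1
level(B) = 1

Answer: 1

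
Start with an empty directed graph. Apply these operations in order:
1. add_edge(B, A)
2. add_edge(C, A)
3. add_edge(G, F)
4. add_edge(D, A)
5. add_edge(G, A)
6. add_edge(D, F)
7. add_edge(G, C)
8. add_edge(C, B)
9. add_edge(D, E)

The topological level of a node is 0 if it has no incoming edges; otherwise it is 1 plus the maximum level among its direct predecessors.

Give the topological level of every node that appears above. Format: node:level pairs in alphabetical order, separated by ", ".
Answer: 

Answer: A:3, B:2, C:1, D:0, E:1, F:1, G:0

Derivation:
Op 1: add_edge(B, A). Edges now: 1
Op 2: add_edge(C, A). Edges now: 2
Op 3: add_edge(G, F). Edges now: 3
Op 4: add_edge(D, A). Edges now: 4
Op 5: add_edge(G, A). Edges now: 5
Op 6: add_edge(D, F). Edges now: 6
Op 7: add_edge(G, C). Edges now: 7
Op 8: add_edge(C, B). Edges now: 8
Op 9: add_edge(D, E). Edges now: 9
Compute levels (Kahn BFS):
  sources (in-degree 0): D, G
  process D: level=0
    D->A: in-degree(A)=3, level(A)>=1
    D->E: in-degree(E)=0, level(E)=1, enqueue
    D->F: in-degree(F)=1, level(F)>=1
  process G: level=0
    G->A: in-degree(A)=2, level(A)>=1
    G->C: in-degree(C)=0, level(C)=1, enqueue
    G->F: in-degree(F)=0, level(F)=1, enqueue
  process E: level=1
  process C: level=1
    C->A: in-degree(A)=1, level(A)>=2
    C->B: in-degree(B)=0, level(B)=2, enqueue
  process F: level=1
  process B: level=2
    B->A: in-degree(A)=0, level(A)=3, enqueue
  process A: level=3
All levels: A:3, B:2, C:1, D:0, E:1, F:1, G:0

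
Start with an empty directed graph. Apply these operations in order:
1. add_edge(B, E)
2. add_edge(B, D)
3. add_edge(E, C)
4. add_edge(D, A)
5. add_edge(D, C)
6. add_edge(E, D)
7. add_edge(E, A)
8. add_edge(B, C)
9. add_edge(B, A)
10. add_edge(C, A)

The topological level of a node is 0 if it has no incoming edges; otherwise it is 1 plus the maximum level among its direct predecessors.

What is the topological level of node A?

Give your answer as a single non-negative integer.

Op 1: add_edge(B, E). Edges now: 1
Op 2: add_edge(B, D). Edges now: 2
Op 3: add_edge(E, C). Edges now: 3
Op 4: add_edge(D, A). Edges now: 4
Op 5: add_edge(D, C). Edges now: 5
Op 6: add_edge(E, D). Edges now: 6
Op 7: add_edge(E, A). Edges now: 7
Op 8: add_edge(B, C). Edges now: 8
Op 9: add_edge(B, A). Edges now: 9
Op 10: add_edge(C, A). Edges now: 10
Compute levels (Kahn BFS):
  sources (in-degree 0): B
  process B: level=0
    B->A: in-degree(A)=3, level(A)>=1
    B->C: in-degree(C)=2, level(C)>=1
    B->D: in-degree(D)=1, level(D)>=1
    B->E: in-degree(E)=0, level(E)=1, enqueue
  process E: level=1
    E->A: in-degree(A)=2, level(A)>=2
    E->C: in-degree(C)=1, level(C)>=2
    E->D: in-degree(D)=0, level(D)=2, enqueue
  process D: level=2
    D->A: in-degree(A)=1, level(A)>=3
    D->C: in-degree(C)=0, level(C)=3, enqueue
  process C: level=3
    C->A: in-degree(A)=0, level(A)=4, enqueue
  process A: level=4
All levels: A:4, B:0, C:3, D:2, E:1
level(A) = 4

Answer: 4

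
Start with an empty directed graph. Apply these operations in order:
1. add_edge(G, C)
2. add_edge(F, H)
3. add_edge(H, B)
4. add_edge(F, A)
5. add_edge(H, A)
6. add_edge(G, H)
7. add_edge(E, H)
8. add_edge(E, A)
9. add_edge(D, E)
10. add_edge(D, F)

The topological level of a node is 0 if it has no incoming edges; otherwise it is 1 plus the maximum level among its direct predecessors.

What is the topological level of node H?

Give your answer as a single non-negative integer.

Answer: 2

Derivation:
Op 1: add_edge(G, C). Edges now: 1
Op 2: add_edge(F, H). Edges now: 2
Op 3: add_edge(H, B). Edges now: 3
Op 4: add_edge(F, A). Edges now: 4
Op 5: add_edge(H, A). Edges now: 5
Op 6: add_edge(G, H). Edges now: 6
Op 7: add_edge(E, H). Edges now: 7
Op 8: add_edge(E, A). Edges now: 8
Op 9: add_edge(D, E). Edges now: 9
Op 10: add_edge(D, F). Edges now: 10
Compute levels (Kahn BFS):
  sources (in-degree 0): D, G
  process D: level=0
    D->E: in-degree(E)=0, level(E)=1, enqueue
    D->F: in-degree(F)=0, level(F)=1, enqueue
  process G: level=0
    G->C: in-degree(C)=0, level(C)=1, enqueue
    G->H: in-degree(H)=2, level(H)>=1
  process E: level=1
    E->A: in-degree(A)=2, level(A)>=2
    E->H: in-degree(H)=1, level(H)>=2
  process F: level=1
    F->A: in-degree(A)=1, level(A)>=2
    F->H: in-degree(H)=0, level(H)=2, enqueue
  process C: level=1
  process H: level=2
    H->A: in-degree(A)=0, level(A)=3, enqueue
    H->B: in-degree(B)=0, level(B)=3, enqueue
  process A: level=3
  process B: level=3
All levels: A:3, B:3, C:1, D:0, E:1, F:1, G:0, H:2
level(H) = 2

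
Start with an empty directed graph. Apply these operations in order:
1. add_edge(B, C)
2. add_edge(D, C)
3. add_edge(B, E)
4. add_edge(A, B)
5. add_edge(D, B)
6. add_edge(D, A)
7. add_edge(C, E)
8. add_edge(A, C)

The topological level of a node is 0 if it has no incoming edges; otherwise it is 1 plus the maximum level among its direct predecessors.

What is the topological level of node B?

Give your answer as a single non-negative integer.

Op 1: add_edge(B, C). Edges now: 1
Op 2: add_edge(D, C). Edges now: 2
Op 3: add_edge(B, E). Edges now: 3
Op 4: add_edge(A, B). Edges now: 4
Op 5: add_edge(D, B). Edges now: 5
Op 6: add_edge(D, A). Edges now: 6
Op 7: add_edge(C, E). Edges now: 7
Op 8: add_edge(A, C). Edges now: 8
Compute levels (Kahn BFS):
  sources (in-degree 0): D
  process D: level=0
    D->A: in-degree(A)=0, level(A)=1, enqueue
    D->B: in-degree(B)=1, level(B)>=1
    D->C: in-degree(C)=2, level(C)>=1
  process A: level=1
    A->B: in-degree(B)=0, level(B)=2, enqueue
    A->C: in-degree(C)=1, level(C)>=2
  process B: level=2
    B->C: in-degree(C)=0, level(C)=3, enqueue
    B->E: in-degree(E)=1, level(E)>=3
  process C: level=3
    C->E: in-degree(E)=0, level(E)=4, enqueue
  process E: level=4
All levels: A:1, B:2, C:3, D:0, E:4
level(B) = 2

Answer: 2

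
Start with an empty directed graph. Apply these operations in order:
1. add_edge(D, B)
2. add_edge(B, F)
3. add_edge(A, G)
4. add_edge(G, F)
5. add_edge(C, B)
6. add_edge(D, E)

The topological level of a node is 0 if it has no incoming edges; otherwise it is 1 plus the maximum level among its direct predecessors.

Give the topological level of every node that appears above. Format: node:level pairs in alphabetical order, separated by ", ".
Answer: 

Answer: A:0, B:1, C:0, D:0, E:1, F:2, G:1

Derivation:
Op 1: add_edge(D, B). Edges now: 1
Op 2: add_edge(B, F). Edges now: 2
Op 3: add_edge(A, G). Edges now: 3
Op 4: add_edge(G, F). Edges now: 4
Op 5: add_edge(C, B). Edges now: 5
Op 6: add_edge(D, E). Edges now: 6
Compute levels (Kahn BFS):
  sources (in-degree 0): A, C, D
  process A: level=0
    A->G: in-degree(G)=0, level(G)=1, enqueue
  process C: level=0
    C->B: in-degree(B)=1, level(B)>=1
  process D: level=0
    D->B: in-degree(B)=0, level(B)=1, enqueue
    D->E: in-degree(E)=0, level(E)=1, enqueue
  process G: level=1
    G->F: in-degree(F)=1, level(F)>=2
  process B: level=1
    B->F: in-degree(F)=0, level(F)=2, enqueue
  process E: level=1
  process F: level=2
All levels: A:0, B:1, C:0, D:0, E:1, F:2, G:1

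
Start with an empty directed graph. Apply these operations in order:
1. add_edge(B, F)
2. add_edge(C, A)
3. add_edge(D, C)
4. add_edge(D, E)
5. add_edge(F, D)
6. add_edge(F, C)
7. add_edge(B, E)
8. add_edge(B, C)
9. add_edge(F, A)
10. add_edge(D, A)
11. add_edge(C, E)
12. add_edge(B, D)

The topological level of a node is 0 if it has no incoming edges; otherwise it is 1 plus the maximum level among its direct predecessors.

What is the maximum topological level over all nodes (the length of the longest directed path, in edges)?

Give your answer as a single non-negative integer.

Op 1: add_edge(B, F). Edges now: 1
Op 2: add_edge(C, A). Edges now: 2
Op 3: add_edge(D, C). Edges now: 3
Op 4: add_edge(D, E). Edges now: 4
Op 5: add_edge(F, D). Edges now: 5
Op 6: add_edge(F, C). Edges now: 6
Op 7: add_edge(B, E). Edges now: 7
Op 8: add_edge(B, C). Edges now: 8
Op 9: add_edge(F, A). Edges now: 9
Op 10: add_edge(D, A). Edges now: 10
Op 11: add_edge(C, E). Edges now: 11
Op 12: add_edge(B, D). Edges now: 12
Compute levels (Kahn BFS):
  sources (in-degree 0): B
  process B: level=0
    B->C: in-degree(C)=2, level(C)>=1
    B->D: in-degree(D)=1, level(D)>=1
    B->E: in-degree(E)=2, level(E)>=1
    B->F: in-degree(F)=0, level(F)=1, enqueue
  process F: level=1
    F->A: in-degree(A)=2, level(A)>=2
    F->C: in-degree(C)=1, level(C)>=2
    F->D: in-degree(D)=0, level(D)=2, enqueue
  process D: level=2
    D->A: in-degree(A)=1, level(A)>=3
    D->C: in-degree(C)=0, level(C)=3, enqueue
    D->E: in-degree(E)=1, level(E)>=3
  process C: level=3
    C->A: in-degree(A)=0, level(A)=4, enqueue
    C->E: in-degree(E)=0, level(E)=4, enqueue
  process A: level=4
  process E: level=4
All levels: A:4, B:0, C:3, D:2, E:4, F:1
max level = 4

Answer: 4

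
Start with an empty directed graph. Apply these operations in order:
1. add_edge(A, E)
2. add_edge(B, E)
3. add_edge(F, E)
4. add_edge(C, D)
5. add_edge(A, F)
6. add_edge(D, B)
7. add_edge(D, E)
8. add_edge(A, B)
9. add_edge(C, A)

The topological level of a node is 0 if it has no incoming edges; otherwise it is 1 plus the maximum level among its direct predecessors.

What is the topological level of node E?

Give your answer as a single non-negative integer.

Op 1: add_edge(A, E). Edges now: 1
Op 2: add_edge(B, E). Edges now: 2
Op 3: add_edge(F, E). Edges now: 3
Op 4: add_edge(C, D). Edges now: 4
Op 5: add_edge(A, F). Edges now: 5
Op 6: add_edge(D, B). Edges now: 6
Op 7: add_edge(D, E). Edges now: 7
Op 8: add_edge(A, B). Edges now: 8
Op 9: add_edge(C, A). Edges now: 9
Compute levels (Kahn BFS):
  sources (in-degree 0): C
  process C: level=0
    C->A: in-degree(A)=0, level(A)=1, enqueue
    C->D: in-degree(D)=0, level(D)=1, enqueue
  process A: level=1
    A->B: in-degree(B)=1, level(B)>=2
    A->E: in-degree(E)=3, level(E)>=2
    A->F: in-degree(F)=0, level(F)=2, enqueue
  process D: level=1
    D->B: in-degree(B)=0, level(B)=2, enqueue
    D->E: in-degree(E)=2, level(E)>=2
  process F: level=2
    F->E: in-degree(E)=1, level(E)>=3
  process B: level=2
    B->E: in-degree(E)=0, level(E)=3, enqueue
  process E: level=3
All levels: A:1, B:2, C:0, D:1, E:3, F:2
level(E) = 3

Answer: 3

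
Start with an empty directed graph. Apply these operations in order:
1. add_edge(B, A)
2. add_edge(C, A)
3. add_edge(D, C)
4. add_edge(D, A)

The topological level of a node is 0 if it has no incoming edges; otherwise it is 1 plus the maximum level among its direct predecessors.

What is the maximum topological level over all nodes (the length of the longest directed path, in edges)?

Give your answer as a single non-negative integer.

Op 1: add_edge(B, A). Edges now: 1
Op 2: add_edge(C, A). Edges now: 2
Op 3: add_edge(D, C). Edges now: 3
Op 4: add_edge(D, A). Edges now: 4
Compute levels (Kahn BFS):
  sources (in-degree 0): B, D
  process B: level=0
    B->A: in-degree(A)=2, level(A)>=1
  process D: level=0
    D->A: in-degree(A)=1, level(A)>=1
    D->C: in-degree(C)=0, level(C)=1, enqueue
  process C: level=1
    C->A: in-degree(A)=0, level(A)=2, enqueue
  process A: level=2
All levels: A:2, B:0, C:1, D:0
max level = 2

Answer: 2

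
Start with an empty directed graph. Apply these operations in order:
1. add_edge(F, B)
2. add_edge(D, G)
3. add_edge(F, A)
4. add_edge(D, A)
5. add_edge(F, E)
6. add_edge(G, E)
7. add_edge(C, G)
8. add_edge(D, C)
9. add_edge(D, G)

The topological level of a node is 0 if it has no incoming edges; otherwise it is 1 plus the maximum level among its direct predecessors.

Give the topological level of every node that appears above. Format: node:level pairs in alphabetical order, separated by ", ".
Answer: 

Op 1: add_edge(F, B). Edges now: 1
Op 2: add_edge(D, G). Edges now: 2
Op 3: add_edge(F, A). Edges now: 3
Op 4: add_edge(D, A). Edges now: 4
Op 5: add_edge(F, E). Edges now: 5
Op 6: add_edge(G, E). Edges now: 6
Op 7: add_edge(C, G). Edges now: 7
Op 8: add_edge(D, C). Edges now: 8
Op 9: add_edge(D, G) (duplicate, no change). Edges now: 8
Compute levels (Kahn BFS):
  sources (in-degree 0): D, F
  process D: level=0
    D->A: in-degree(A)=1, level(A)>=1
    D->C: in-degree(C)=0, level(C)=1, enqueue
    D->G: in-degree(G)=1, level(G)>=1
  process F: level=0
    F->A: in-degree(A)=0, level(A)=1, enqueue
    F->B: in-degree(B)=0, level(B)=1, enqueue
    F->E: in-degree(E)=1, level(E)>=1
  process C: level=1
    C->G: in-degree(G)=0, level(G)=2, enqueue
  process A: level=1
  process B: level=1
  process G: level=2
    G->E: in-degree(E)=0, level(E)=3, enqueue
  process E: level=3
All levels: A:1, B:1, C:1, D:0, E:3, F:0, G:2

Answer: A:1, B:1, C:1, D:0, E:3, F:0, G:2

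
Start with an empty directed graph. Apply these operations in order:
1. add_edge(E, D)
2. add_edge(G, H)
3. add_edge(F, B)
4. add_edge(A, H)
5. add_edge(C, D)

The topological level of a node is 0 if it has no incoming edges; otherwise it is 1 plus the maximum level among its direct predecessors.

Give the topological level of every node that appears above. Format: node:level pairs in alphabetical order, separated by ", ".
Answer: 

Op 1: add_edge(E, D). Edges now: 1
Op 2: add_edge(G, H). Edges now: 2
Op 3: add_edge(F, B). Edges now: 3
Op 4: add_edge(A, H). Edges now: 4
Op 5: add_edge(C, D). Edges now: 5
Compute levels (Kahn BFS):
  sources (in-degree 0): A, C, E, F, G
  process A: level=0
    A->H: in-degree(H)=1, level(H)>=1
  process C: level=0
    C->D: in-degree(D)=1, level(D)>=1
  process E: level=0
    E->D: in-degree(D)=0, level(D)=1, enqueue
  process F: level=0
    F->B: in-degree(B)=0, level(B)=1, enqueue
  process G: level=0
    G->H: in-degree(H)=0, level(H)=1, enqueue
  process D: level=1
  process B: level=1
  process H: level=1
All levels: A:0, B:1, C:0, D:1, E:0, F:0, G:0, H:1

Answer: A:0, B:1, C:0, D:1, E:0, F:0, G:0, H:1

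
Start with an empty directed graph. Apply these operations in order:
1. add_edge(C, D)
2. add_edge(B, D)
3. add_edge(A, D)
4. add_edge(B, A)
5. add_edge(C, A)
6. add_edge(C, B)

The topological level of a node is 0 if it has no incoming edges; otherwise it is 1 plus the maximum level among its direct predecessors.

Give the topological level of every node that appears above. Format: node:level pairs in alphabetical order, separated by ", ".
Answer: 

Op 1: add_edge(C, D). Edges now: 1
Op 2: add_edge(B, D). Edges now: 2
Op 3: add_edge(A, D). Edges now: 3
Op 4: add_edge(B, A). Edges now: 4
Op 5: add_edge(C, A). Edges now: 5
Op 6: add_edge(C, B). Edges now: 6
Compute levels (Kahn BFS):
  sources (in-degree 0): C
  process C: level=0
    C->A: in-degree(A)=1, level(A)>=1
    C->B: in-degree(B)=0, level(B)=1, enqueue
    C->D: in-degree(D)=2, level(D)>=1
  process B: level=1
    B->A: in-degree(A)=0, level(A)=2, enqueue
    B->D: in-degree(D)=1, level(D)>=2
  process A: level=2
    A->D: in-degree(D)=0, level(D)=3, enqueue
  process D: level=3
All levels: A:2, B:1, C:0, D:3

Answer: A:2, B:1, C:0, D:3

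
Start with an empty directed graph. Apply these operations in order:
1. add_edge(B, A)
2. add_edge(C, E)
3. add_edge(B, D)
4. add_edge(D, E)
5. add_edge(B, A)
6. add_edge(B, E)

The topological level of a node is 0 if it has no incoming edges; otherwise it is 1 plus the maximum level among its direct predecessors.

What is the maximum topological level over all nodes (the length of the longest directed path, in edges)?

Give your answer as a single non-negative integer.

Op 1: add_edge(B, A). Edges now: 1
Op 2: add_edge(C, E). Edges now: 2
Op 3: add_edge(B, D). Edges now: 3
Op 4: add_edge(D, E). Edges now: 4
Op 5: add_edge(B, A) (duplicate, no change). Edges now: 4
Op 6: add_edge(B, E). Edges now: 5
Compute levels (Kahn BFS):
  sources (in-degree 0): B, C
  process B: level=0
    B->A: in-degree(A)=0, level(A)=1, enqueue
    B->D: in-degree(D)=0, level(D)=1, enqueue
    B->E: in-degree(E)=2, level(E)>=1
  process C: level=0
    C->E: in-degree(E)=1, level(E)>=1
  process A: level=1
  process D: level=1
    D->E: in-degree(E)=0, level(E)=2, enqueue
  process E: level=2
All levels: A:1, B:0, C:0, D:1, E:2
max level = 2

Answer: 2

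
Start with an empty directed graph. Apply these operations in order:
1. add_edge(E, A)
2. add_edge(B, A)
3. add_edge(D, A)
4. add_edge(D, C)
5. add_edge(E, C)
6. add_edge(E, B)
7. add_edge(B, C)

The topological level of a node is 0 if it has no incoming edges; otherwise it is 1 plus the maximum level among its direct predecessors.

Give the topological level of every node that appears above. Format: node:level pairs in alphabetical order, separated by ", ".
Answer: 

Answer: A:2, B:1, C:2, D:0, E:0

Derivation:
Op 1: add_edge(E, A). Edges now: 1
Op 2: add_edge(B, A). Edges now: 2
Op 3: add_edge(D, A). Edges now: 3
Op 4: add_edge(D, C). Edges now: 4
Op 5: add_edge(E, C). Edges now: 5
Op 6: add_edge(E, B). Edges now: 6
Op 7: add_edge(B, C). Edges now: 7
Compute levels (Kahn BFS):
  sources (in-degree 0): D, E
  process D: level=0
    D->A: in-degree(A)=2, level(A)>=1
    D->C: in-degree(C)=2, level(C)>=1
  process E: level=0
    E->A: in-degree(A)=1, level(A)>=1
    E->B: in-degree(B)=0, level(B)=1, enqueue
    E->C: in-degree(C)=1, level(C)>=1
  process B: level=1
    B->A: in-degree(A)=0, level(A)=2, enqueue
    B->C: in-degree(C)=0, level(C)=2, enqueue
  process A: level=2
  process C: level=2
All levels: A:2, B:1, C:2, D:0, E:0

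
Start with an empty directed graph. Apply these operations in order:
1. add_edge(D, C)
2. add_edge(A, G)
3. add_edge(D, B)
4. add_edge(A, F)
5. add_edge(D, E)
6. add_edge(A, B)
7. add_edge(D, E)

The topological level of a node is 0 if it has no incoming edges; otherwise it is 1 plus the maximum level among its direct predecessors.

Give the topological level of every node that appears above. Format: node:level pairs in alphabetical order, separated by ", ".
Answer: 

Op 1: add_edge(D, C). Edges now: 1
Op 2: add_edge(A, G). Edges now: 2
Op 3: add_edge(D, B). Edges now: 3
Op 4: add_edge(A, F). Edges now: 4
Op 5: add_edge(D, E). Edges now: 5
Op 6: add_edge(A, B). Edges now: 6
Op 7: add_edge(D, E) (duplicate, no change). Edges now: 6
Compute levels (Kahn BFS):
  sources (in-degree 0): A, D
  process A: level=0
    A->B: in-degree(B)=1, level(B)>=1
    A->F: in-degree(F)=0, level(F)=1, enqueue
    A->G: in-degree(G)=0, level(G)=1, enqueue
  process D: level=0
    D->B: in-degree(B)=0, level(B)=1, enqueue
    D->C: in-degree(C)=0, level(C)=1, enqueue
    D->E: in-degree(E)=0, level(E)=1, enqueue
  process F: level=1
  process G: level=1
  process B: level=1
  process C: level=1
  process E: level=1
All levels: A:0, B:1, C:1, D:0, E:1, F:1, G:1

Answer: A:0, B:1, C:1, D:0, E:1, F:1, G:1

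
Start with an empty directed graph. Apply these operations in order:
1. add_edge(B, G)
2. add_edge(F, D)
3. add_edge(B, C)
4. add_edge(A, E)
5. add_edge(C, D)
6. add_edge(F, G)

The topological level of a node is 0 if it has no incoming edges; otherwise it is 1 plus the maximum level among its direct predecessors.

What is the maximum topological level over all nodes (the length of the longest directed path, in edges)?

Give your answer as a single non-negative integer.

Answer: 2

Derivation:
Op 1: add_edge(B, G). Edges now: 1
Op 2: add_edge(F, D). Edges now: 2
Op 3: add_edge(B, C). Edges now: 3
Op 4: add_edge(A, E). Edges now: 4
Op 5: add_edge(C, D). Edges now: 5
Op 6: add_edge(F, G). Edges now: 6
Compute levels (Kahn BFS):
  sources (in-degree 0): A, B, F
  process A: level=0
    A->E: in-degree(E)=0, level(E)=1, enqueue
  process B: level=0
    B->C: in-degree(C)=0, level(C)=1, enqueue
    B->G: in-degree(G)=1, level(G)>=1
  process F: level=0
    F->D: in-degree(D)=1, level(D)>=1
    F->G: in-degree(G)=0, level(G)=1, enqueue
  process E: level=1
  process C: level=1
    C->D: in-degree(D)=0, level(D)=2, enqueue
  process G: level=1
  process D: level=2
All levels: A:0, B:0, C:1, D:2, E:1, F:0, G:1
max level = 2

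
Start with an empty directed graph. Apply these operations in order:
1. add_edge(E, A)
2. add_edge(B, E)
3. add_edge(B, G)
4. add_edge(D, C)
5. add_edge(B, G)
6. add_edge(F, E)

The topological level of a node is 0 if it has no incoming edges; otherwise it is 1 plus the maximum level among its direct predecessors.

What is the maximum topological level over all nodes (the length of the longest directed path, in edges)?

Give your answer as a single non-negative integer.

Answer: 2

Derivation:
Op 1: add_edge(E, A). Edges now: 1
Op 2: add_edge(B, E). Edges now: 2
Op 3: add_edge(B, G). Edges now: 3
Op 4: add_edge(D, C). Edges now: 4
Op 5: add_edge(B, G) (duplicate, no change). Edges now: 4
Op 6: add_edge(F, E). Edges now: 5
Compute levels (Kahn BFS):
  sources (in-degree 0): B, D, F
  process B: level=0
    B->E: in-degree(E)=1, level(E)>=1
    B->G: in-degree(G)=0, level(G)=1, enqueue
  process D: level=0
    D->C: in-degree(C)=0, level(C)=1, enqueue
  process F: level=0
    F->E: in-degree(E)=0, level(E)=1, enqueue
  process G: level=1
  process C: level=1
  process E: level=1
    E->A: in-degree(A)=0, level(A)=2, enqueue
  process A: level=2
All levels: A:2, B:0, C:1, D:0, E:1, F:0, G:1
max level = 2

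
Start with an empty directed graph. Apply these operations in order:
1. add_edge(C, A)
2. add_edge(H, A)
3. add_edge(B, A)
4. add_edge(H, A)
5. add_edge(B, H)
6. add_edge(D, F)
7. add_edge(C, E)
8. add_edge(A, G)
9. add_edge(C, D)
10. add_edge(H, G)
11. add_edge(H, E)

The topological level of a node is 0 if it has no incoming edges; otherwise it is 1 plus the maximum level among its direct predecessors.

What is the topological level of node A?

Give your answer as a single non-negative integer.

Answer: 2

Derivation:
Op 1: add_edge(C, A). Edges now: 1
Op 2: add_edge(H, A). Edges now: 2
Op 3: add_edge(B, A). Edges now: 3
Op 4: add_edge(H, A) (duplicate, no change). Edges now: 3
Op 5: add_edge(B, H). Edges now: 4
Op 6: add_edge(D, F). Edges now: 5
Op 7: add_edge(C, E). Edges now: 6
Op 8: add_edge(A, G). Edges now: 7
Op 9: add_edge(C, D). Edges now: 8
Op 10: add_edge(H, G). Edges now: 9
Op 11: add_edge(H, E). Edges now: 10
Compute levels (Kahn BFS):
  sources (in-degree 0): B, C
  process B: level=0
    B->A: in-degree(A)=2, level(A)>=1
    B->H: in-degree(H)=0, level(H)=1, enqueue
  process C: level=0
    C->A: in-degree(A)=1, level(A)>=1
    C->D: in-degree(D)=0, level(D)=1, enqueue
    C->E: in-degree(E)=1, level(E)>=1
  process H: level=1
    H->A: in-degree(A)=0, level(A)=2, enqueue
    H->E: in-degree(E)=0, level(E)=2, enqueue
    H->G: in-degree(G)=1, level(G)>=2
  process D: level=1
    D->F: in-degree(F)=0, level(F)=2, enqueue
  process A: level=2
    A->G: in-degree(G)=0, level(G)=3, enqueue
  process E: level=2
  process F: level=2
  process G: level=3
All levels: A:2, B:0, C:0, D:1, E:2, F:2, G:3, H:1
level(A) = 2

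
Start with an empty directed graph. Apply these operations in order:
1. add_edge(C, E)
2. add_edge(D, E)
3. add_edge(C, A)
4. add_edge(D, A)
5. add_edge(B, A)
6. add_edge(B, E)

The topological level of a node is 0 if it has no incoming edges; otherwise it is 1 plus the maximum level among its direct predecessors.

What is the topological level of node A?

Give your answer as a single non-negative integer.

Answer: 1

Derivation:
Op 1: add_edge(C, E). Edges now: 1
Op 2: add_edge(D, E). Edges now: 2
Op 3: add_edge(C, A). Edges now: 3
Op 4: add_edge(D, A). Edges now: 4
Op 5: add_edge(B, A). Edges now: 5
Op 6: add_edge(B, E). Edges now: 6
Compute levels (Kahn BFS):
  sources (in-degree 0): B, C, D
  process B: level=0
    B->A: in-degree(A)=2, level(A)>=1
    B->E: in-degree(E)=2, level(E)>=1
  process C: level=0
    C->A: in-degree(A)=1, level(A)>=1
    C->E: in-degree(E)=1, level(E)>=1
  process D: level=0
    D->A: in-degree(A)=0, level(A)=1, enqueue
    D->E: in-degree(E)=0, level(E)=1, enqueue
  process A: level=1
  process E: level=1
All levels: A:1, B:0, C:0, D:0, E:1
level(A) = 1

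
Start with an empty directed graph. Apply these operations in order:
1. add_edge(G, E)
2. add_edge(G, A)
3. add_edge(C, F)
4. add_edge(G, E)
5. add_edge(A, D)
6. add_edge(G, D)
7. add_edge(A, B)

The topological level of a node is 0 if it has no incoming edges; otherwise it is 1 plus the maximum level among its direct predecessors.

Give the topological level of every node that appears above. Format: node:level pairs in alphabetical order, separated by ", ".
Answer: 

Op 1: add_edge(G, E). Edges now: 1
Op 2: add_edge(G, A). Edges now: 2
Op 3: add_edge(C, F). Edges now: 3
Op 4: add_edge(G, E) (duplicate, no change). Edges now: 3
Op 5: add_edge(A, D). Edges now: 4
Op 6: add_edge(G, D). Edges now: 5
Op 7: add_edge(A, B). Edges now: 6
Compute levels (Kahn BFS):
  sources (in-degree 0): C, G
  process C: level=0
    C->F: in-degree(F)=0, level(F)=1, enqueue
  process G: level=0
    G->A: in-degree(A)=0, level(A)=1, enqueue
    G->D: in-degree(D)=1, level(D)>=1
    G->E: in-degree(E)=0, level(E)=1, enqueue
  process F: level=1
  process A: level=1
    A->B: in-degree(B)=0, level(B)=2, enqueue
    A->D: in-degree(D)=0, level(D)=2, enqueue
  process E: level=1
  process B: level=2
  process D: level=2
All levels: A:1, B:2, C:0, D:2, E:1, F:1, G:0

Answer: A:1, B:2, C:0, D:2, E:1, F:1, G:0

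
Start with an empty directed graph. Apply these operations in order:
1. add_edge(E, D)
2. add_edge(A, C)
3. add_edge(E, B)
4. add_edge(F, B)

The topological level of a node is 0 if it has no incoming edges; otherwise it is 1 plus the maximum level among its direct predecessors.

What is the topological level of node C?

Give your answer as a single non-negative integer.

Answer: 1

Derivation:
Op 1: add_edge(E, D). Edges now: 1
Op 2: add_edge(A, C). Edges now: 2
Op 3: add_edge(E, B). Edges now: 3
Op 4: add_edge(F, B). Edges now: 4
Compute levels (Kahn BFS):
  sources (in-degree 0): A, E, F
  process A: level=0
    A->C: in-degree(C)=0, level(C)=1, enqueue
  process E: level=0
    E->B: in-degree(B)=1, level(B)>=1
    E->D: in-degree(D)=0, level(D)=1, enqueue
  process F: level=0
    F->B: in-degree(B)=0, level(B)=1, enqueue
  process C: level=1
  process D: level=1
  process B: level=1
All levels: A:0, B:1, C:1, D:1, E:0, F:0
level(C) = 1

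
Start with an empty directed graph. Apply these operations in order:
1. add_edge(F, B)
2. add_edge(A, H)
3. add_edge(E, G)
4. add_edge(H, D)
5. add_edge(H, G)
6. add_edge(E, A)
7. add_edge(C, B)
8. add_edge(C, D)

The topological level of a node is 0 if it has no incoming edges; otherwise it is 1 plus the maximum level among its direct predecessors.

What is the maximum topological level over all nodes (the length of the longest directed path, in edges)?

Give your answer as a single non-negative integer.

Answer: 3

Derivation:
Op 1: add_edge(F, B). Edges now: 1
Op 2: add_edge(A, H). Edges now: 2
Op 3: add_edge(E, G). Edges now: 3
Op 4: add_edge(H, D). Edges now: 4
Op 5: add_edge(H, G). Edges now: 5
Op 6: add_edge(E, A). Edges now: 6
Op 7: add_edge(C, B). Edges now: 7
Op 8: add_edge(C, D). Edges now: 8
Compute levels (Kahn BFS):
  sources (in-degree 0): C, E, F
  process C: level=0
    C->B: in-degree(B)=1, level(B)>=1
    C->D: in-degree(D)=1, level(D)>=1
  process E: level=0
    E->A: in-degree(A)=0, level(A)=1, enqueue
    E->G: in-degree(G)=1, level(G)>=1
  process F: level=0
    F->B: in-degree(B)=0, level(B)=1, enqueue
  process A: level=1
    A->H: in-degree(H)=0, level(H)=2, enqueue
  process B: level=1
  process H: level=2
    H->D: in-degree(D)=0, level(D)=3, enqueue
    H->G: in-degree(G)=0, level(G)=3, enqueue
  process D: level=3
  process G: level=3
All levels: A:1, B:1, C:0, D:3, E:0, F:0, G:3, H:2
max level = 3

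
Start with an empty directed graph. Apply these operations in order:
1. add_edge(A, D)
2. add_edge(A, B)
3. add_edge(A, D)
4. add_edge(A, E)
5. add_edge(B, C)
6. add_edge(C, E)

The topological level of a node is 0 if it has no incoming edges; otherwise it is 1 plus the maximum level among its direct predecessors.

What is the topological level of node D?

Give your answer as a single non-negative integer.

Answer: 1

Derivation:
Op 1: add_edge(A, D). Edges now: 1
Op 2: add_edge(A, B). Edges now: 2
Op 3: add_edge(A, D) (duplicate, no change). Edges now: 2
Op 4: add_edge(A, E). Edges now: 3
Op 5: add_edge(B, C). Edges now: 4
Op 6: add_edge(C, E). Edges now: 5
Compute levels (Kahn BFS):
  sources (in-degree 0): A
  process A: level=0
    A->B: in-degree(B)=0, level(B)=1, enqueue
    A->D: in-degree(D)=0, level(D)=1, enqueue
    A->E: in-degree(E)=1, level(E)>=1
  process B: level=1
    B->C: in-degree(C)=0, level(C)=2, enqueue
  process D: level=1
  process C: level=2
    C->E: in-degree(E)=0, level(E)=3, enqueue
  process E: level=3
All levels: A:0, B:1, C:2, D:1, E:3
level(D) = 1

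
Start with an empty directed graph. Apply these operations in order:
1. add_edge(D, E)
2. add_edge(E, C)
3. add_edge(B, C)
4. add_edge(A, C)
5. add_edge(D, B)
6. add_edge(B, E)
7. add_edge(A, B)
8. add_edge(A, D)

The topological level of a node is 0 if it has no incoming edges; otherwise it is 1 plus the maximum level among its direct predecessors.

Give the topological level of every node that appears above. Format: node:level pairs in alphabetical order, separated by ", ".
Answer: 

Answer: A:0, B:2, C:4, D:1, E:3

Derivation:
Op 1: add_edge(D, E). Edges now: 1
Op 2: add_edge(E, C). Edges now: 2
Op 3: add_edge(B, C). Edges now: 3
Op 4: add_edge(A, C). Edges now: 4
Op 5: add_edge(D, B). Edges now: 5
Op 6: add_edge(B, E). Edges now: 6
Op 7: add_edge(A, B). Edges now: 7
Op 8: add_edge(A, D). Edges now: 8
Compute levels (Kahn BFS):
  sources (in-degree 0): A
  process A: level=0
    A->B: in-degree(B)=1, level(B)>=1
    A->C: in-degree(C)=2, level(C)>=1
    A->D: in-degree(D)=0, level(D)=1, enqueue
  process D: level=1
    D->B: in-degree(B)=0, level(B)=2, enqueue
    D->E: in-degree(E)=1, level(E)>=2
  process B: level=2
    B->C: in-degree(C)=1, level(C)>=3
    B->E: in-degree(E)=0, level(E)=3, enqueue
  process E: level=3
    E->C: in-degree(C)=0, level(C)=4, enqueue
  process C: level=4
All levels: A:0, B:2, C:4, D:1, E:3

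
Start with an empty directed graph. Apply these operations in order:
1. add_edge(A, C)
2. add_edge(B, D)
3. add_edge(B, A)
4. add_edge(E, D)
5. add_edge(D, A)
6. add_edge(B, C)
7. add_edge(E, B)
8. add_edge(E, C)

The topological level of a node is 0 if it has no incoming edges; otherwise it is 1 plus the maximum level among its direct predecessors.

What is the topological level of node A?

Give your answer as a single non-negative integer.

Answer: 3

Derivation:
Op 1: add_edge(A, C). Edges now: 1
Op 2: add_edge(B, D). Edges now: 2
Op 3: add_edge(B, A). Edges now: 3
Op 4: add_edge(E, D). Edges now: 4
Op 5: add_edge(D, A). Edges now: 5
Op 6: add_edge(B, C). Edges now: 6
Op 7: add_edge(E, B). Edges now: 7
Op 8: add_edge(E, C). Edges now: 8
Compute levels (Kahn BFS):
  sources (in-degree 0): E
  process E: level=0
    E->B: in-degree(B)=0, level(B)=1, enqueue
    E->C: in-degree(C)=2, level(C)>=1
    E->D: in-degree(D)=1, level(D)>=1
  process B: level=1
    B->A: in-degree(A)=1, level(A)>=2
    B->C: in-degree(C)=1, level(C)>=2
    B->D: in-degree(D)=0, level(D)=2, enqueue
  process D: level=2
    D->A: in-degree(A)=0, level(A)=3, enqueue
  process A: level=3
    A->C: in-degree(C)=0, level(C)=4, enqueue
  process C: level=4
All levels: A:3, B:1, C:4, D:2, E:0
level(A) = 3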